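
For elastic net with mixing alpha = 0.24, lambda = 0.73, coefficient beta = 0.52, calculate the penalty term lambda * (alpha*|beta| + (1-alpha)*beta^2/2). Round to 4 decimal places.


L1 component = 0.24 * |0.52| = 0.1248.
L2 component = 0.76 * 0.52^2 / 2 = 0.1028.
Penalty = 0.73 * (0.1248 + 0.1028) = 0.73 * 0.2276 = 0.1661.

0.1661


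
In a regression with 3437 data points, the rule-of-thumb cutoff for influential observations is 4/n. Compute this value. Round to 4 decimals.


The threshold is 4/n.
4/3437 = 0.0012.

0.0012


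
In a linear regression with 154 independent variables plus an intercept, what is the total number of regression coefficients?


Including the intercept, the model has 154 predictor coefficients + 1 intercept.
Total = 155.

155


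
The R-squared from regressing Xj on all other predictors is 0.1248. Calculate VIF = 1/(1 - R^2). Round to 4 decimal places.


VIF = 1 / (1 - 0.1248).
= 1 / 0.8752 = 1.1426.

1.1426


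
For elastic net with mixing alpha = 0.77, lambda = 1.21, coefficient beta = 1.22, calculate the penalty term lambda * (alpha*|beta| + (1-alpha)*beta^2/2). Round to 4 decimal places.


Compute:
L1 = 0.77 * 1.22 = 0.9394.
L2 = 0.23 * 1.22^2 / 2 = 0.1712.
Penalty = 1.21 * (0.9394 + 0.1712) = 1.3438.

1.3438


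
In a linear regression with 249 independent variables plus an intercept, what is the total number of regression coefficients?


Each predictor gets one coefficient, plus one intercept.
Total parameters = 249 + 1 = 250.

250


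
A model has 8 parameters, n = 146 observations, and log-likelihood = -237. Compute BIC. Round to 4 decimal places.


k * ln(n) = 8 * ln(146) = 8 * 4.983607 = 39.868856.
-2 * loglik = -2 * (-237) = 474.
BIC = 39.868856 + 474 = 513.868856, which rounds to 513.8689.

513.8689


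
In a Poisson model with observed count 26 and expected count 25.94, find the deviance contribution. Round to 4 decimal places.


First: ln(26/25.94) = 0.002310.
Then: 26 * 0.002310 = 0.060060.
y - mu = 26 - 25.94 = 0.06.
D = 2(0.060060 - 0.06) = 0.000120, which rounds to 0.0001.

0.0001


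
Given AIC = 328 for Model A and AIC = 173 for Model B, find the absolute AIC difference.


Absolute difference = |328 - 173| = 155.
The model with lower AIC (B) is preferred.

155


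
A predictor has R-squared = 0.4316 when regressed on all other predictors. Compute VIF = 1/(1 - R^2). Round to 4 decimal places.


Using VIF = 1/(1 - R^2_j):
1 - 0.4316 = 0.5684.
VIF = 1.7593.

1.7593


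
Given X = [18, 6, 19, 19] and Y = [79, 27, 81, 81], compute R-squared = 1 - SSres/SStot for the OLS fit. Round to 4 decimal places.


The fitted line is Y = 1.9256 + 4.1983*X.
SSres = 3.2397, SStot = 2136.0000.
R^2 = 1 - SSres/SStot = 0.9985.

0.9985


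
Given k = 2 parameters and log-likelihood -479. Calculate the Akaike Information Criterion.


Compute:
2k = 2*2 = 4.
-2*loglik = -2*(-479) = 958.
AIC = 4 + 958 = 962.

962


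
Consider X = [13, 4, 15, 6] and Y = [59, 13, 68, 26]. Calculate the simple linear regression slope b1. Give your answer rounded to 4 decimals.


Calculate xbar = 9.5000, ybar = 41.5000.
S_xx = 85.0000, S_xy = 418.0000.
Using b1 = S_xy / S_xx = 418.0000 / 85.0000, we get b1 = 4.9176.

4.9176


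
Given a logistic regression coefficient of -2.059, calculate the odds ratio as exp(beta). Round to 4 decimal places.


Odds ratio = exp(beta) = exp(-2.059).
= 0.1276.

0.1276


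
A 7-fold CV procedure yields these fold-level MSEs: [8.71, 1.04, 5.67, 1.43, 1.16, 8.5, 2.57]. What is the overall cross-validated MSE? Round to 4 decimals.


Sum of fold MSEs = 29.0800.
Average = 29.0800 / 7 = 4.1543.

4.1543


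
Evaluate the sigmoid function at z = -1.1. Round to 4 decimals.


exp(1.1000) = 3.0042.
1 + exp(-z) = 4.0042.
sigmoid = 1/4.0042 = 0.2497.

0.2497


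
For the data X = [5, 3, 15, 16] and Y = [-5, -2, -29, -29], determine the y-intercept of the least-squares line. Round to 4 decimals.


The slope is b1 = -2.1985.
Sample means are xbar = 9.7500 and ybar = -16.2500.
Intercept: b0 = -16.2500 - (-2.1985)(9.7500) = 5.1855.

5.1855


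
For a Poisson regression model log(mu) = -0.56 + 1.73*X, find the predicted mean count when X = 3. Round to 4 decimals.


eta = -0.56 + 1.73 * 3 = 4.6300.
mu = exp(4.6300) = 102.5141.

102.5141


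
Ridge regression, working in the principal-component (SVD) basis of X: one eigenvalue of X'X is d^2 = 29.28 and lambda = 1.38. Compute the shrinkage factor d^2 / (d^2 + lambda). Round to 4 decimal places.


Denominator = d^2 + lambda = 29.28 + 1.38 = 30.6600.
Shrinkage = 29.28 / 30.6600 = 0.9550.

0.9550


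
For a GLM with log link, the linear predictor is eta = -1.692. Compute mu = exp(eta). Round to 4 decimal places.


Apply the inverse link:
mu = e^-1.692 = 0.1842.

0.1842


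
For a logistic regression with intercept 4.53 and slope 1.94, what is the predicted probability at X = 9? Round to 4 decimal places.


Linear predictor: z = 4.53 + 1.94 * 9 = 21.9900.
P = 1/(1 + exp(-21.9900)) = 1/(1 + 0.0000) = 1.0000.

1.0000


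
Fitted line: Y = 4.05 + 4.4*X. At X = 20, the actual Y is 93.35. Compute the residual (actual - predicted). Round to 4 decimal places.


Compute yhat = 4.05 + (4.4)(20) = 92.0500.
Residual = actual - predicted = 93.35 - 92.0500 = 1.3000.

1.3000


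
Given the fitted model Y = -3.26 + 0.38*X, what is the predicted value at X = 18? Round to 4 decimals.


Substitute X = 18 into the equation:
Y = -3.26 + 0.38 * 18 = -3.26 + 6.8400 = 3.5800.

3.5800


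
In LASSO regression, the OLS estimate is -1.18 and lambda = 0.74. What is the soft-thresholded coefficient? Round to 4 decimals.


Check: |-1.18| = 1.18 vs lambda = 0.74.
Since |beta| > lambda, coefficient = sign(beta)*(|beta| - lambda) = -0.4400.
Soft-thresholded coefficient = -0.4400.

-0.4400


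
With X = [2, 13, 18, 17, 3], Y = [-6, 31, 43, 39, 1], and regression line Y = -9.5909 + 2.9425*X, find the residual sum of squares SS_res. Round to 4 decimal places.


Compute predicted values, then residuals = yi - yhat_i.
Residuals: [-2.2941, 2.3384, -0.3741, -1.4316, 1.7634].
SSres = sum(residual^2) = 16.0300.

16.0300


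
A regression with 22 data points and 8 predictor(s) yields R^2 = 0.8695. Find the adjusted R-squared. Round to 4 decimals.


Plug in: Adj R^2 = 1 - (1 - 0.8695) * 21/13.
= 1 - 0.1305 * 21/13
= 1 - 2.7405 / 13
= 1 - 0.2108 = 0.7892.

0.7892


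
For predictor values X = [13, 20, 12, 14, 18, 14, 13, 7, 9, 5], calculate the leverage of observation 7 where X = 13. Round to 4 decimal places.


Compute xbar = 12.5000 with n = 10 observations.
SXX = 190.5000.
Leverage = 1/10 + (13 - 12.5000)^2/190.5000 = 0.1013.

0.1013


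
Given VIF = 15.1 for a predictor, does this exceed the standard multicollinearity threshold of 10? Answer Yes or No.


The threshold is 10.
VIF = 15.1 is >= 10.
Multicollinearity indication: Yes.

Yes


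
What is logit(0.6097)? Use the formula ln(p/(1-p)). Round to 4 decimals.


The odds are p/(1-p) = 0.6097 / 0.3903 = 1.5621.
logit(p) = ln(1.5621) = 0.4461.

0.4461


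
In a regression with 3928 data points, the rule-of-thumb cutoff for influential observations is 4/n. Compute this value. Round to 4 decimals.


Cook's distance cutoff = 4/n = 4/3928.
= 0.0010.

0.0010


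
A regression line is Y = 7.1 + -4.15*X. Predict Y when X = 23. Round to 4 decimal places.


Predicted value:
Y = 7.1 + (-4.15)(23) = 7.1 + -95.4500 = -88.3500.

-88.3500


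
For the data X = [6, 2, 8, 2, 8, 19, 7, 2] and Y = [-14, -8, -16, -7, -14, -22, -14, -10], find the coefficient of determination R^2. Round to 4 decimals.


After computing the OLS fit (b0=-7.6016, b1=-0.8183):
SSres = 14.5609, SStot = 162.8750.
R^2 = 1 - 14.5609/162.8750 = 0.9106.

0.9106


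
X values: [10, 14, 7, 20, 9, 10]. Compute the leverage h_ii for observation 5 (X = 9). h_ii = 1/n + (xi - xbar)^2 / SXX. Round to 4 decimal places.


n = 6, xbar = 11.6667.
SXX = sum((xi - xbar)^2) = 109.3333.
h = 1/6 + (9 - 11.6667)^2 / 109.3333 = 0.2317.

0.2317


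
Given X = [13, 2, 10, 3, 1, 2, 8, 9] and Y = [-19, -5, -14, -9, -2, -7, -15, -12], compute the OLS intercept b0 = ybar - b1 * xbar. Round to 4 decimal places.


Compute b1 = -1.1806 from the OLS formula.
With xbar = 6.0000 and ybar = -10.3750, the intercept is:
b0 = -10.3750 - -1.1806 * 6.0000 = -3.2917.

-3.2917


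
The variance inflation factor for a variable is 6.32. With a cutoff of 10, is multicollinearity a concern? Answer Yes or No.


The threshold is 10.
VIF = 6.32 is < 10.
Multicollinearity indication: No.

No


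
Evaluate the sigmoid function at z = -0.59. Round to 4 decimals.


First, exp(0.5900) = 1.8040.
Then sigma(z) = 1/(1 + 1.8040) = 0.3566.

0.3566


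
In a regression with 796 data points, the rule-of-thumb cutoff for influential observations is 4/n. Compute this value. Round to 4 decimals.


Using the rule of thumb:
Threshold = 4 / 796 = 0.0050.

0.0050


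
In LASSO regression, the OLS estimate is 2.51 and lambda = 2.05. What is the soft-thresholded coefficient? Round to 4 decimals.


Check: |2.51| = 2.51 vs lambda = 2.05.
Since |beta| > lambda, coefficient = sign(beta)*(|beta| - lambda) = 0.4600.
Soft-thresholded coefficient = 0.4600.

0.4600


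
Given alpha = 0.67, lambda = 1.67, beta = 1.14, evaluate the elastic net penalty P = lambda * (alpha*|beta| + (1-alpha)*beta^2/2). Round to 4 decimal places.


Compute:
L1 = 0.67 * 1.14 = 0.7638.
L2 = 0.33 * 1.14^2 / 2 = 0.2144.
Penalty = 1.67 * (0.7638 + 0.2144) = 1.6337.

1.6337


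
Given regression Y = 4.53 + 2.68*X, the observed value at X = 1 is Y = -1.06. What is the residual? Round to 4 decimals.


Compute yhat = 4.53 + (2.68)(1) = 7.2100.
Residual = actual - predicted = -1.06 - 7.2100 = -8.2700.

-8.2700


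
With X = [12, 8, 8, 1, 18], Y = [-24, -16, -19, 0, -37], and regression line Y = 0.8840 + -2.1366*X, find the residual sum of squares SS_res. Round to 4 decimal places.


Predicted values from Y = 0.8840 + -2.1366*X.
Residuals: [0.7552, 0.2088, -2.7912, 1.2526, 0.5748].
SSres = 10.3041.

10.3041


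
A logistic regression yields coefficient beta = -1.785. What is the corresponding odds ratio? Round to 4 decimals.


The odds ratio is computed as:
OR = e^(-1.785) = 0.1678.

0.1678


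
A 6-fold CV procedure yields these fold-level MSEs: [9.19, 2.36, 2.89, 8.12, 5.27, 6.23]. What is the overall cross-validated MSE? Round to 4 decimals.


Total MSE across folds = 34.0600.
CV-MSE = 34.0600/6 = 5.6767.

5.6767


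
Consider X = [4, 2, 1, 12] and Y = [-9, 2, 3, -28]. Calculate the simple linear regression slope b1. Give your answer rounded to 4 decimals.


Calculate xbar = 4.7500, ybar = -8.0000.
S_xx = 74.7500, S_xy = -213.0000.
Using b1 = S_xy / S_xx = -213.0000 / 74.7500, we get b1 = -2.8495.

-2.8495


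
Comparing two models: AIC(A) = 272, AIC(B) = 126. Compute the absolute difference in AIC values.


Absolute difference = |272 - 126| = 146.
The model with lower AIC (B) is preferred.

146


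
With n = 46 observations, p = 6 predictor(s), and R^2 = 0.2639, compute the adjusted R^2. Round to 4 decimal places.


Adjusted R^2 = 1 - (1 - R^2) * (n-1)/(n-p-1).
(1 - R^2) = 0.7361.
(n-1)/(n-p-1) = 45/39.
(1 - R^2) * (n-1) = 0.7361 * 45 = 33.1245.
Divide by (n-p-1): 33.1245 / 39 = 0.8493.
Adj R^2 = 1 - 0.8493 = 0.1507.

0.1507


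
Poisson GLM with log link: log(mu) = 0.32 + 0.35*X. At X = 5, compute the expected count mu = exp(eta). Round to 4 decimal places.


Compute eta = 0.32 + 0.35 * 5 = 2.0700.
Apply inverse link: mu = e^2.0700 = 7.9248.

7.9248


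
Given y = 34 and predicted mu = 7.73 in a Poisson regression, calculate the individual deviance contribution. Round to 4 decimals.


y/mu = 34/7.73 = 4.398448 (approx.), and ln(34/7.73) = 1.481252.
y * ln(y/mu) = 34 * 1.481252 = 50.362568.
y - mu = 26.27.
D = 2 * (50.362568 - 26.27) = 48.185136, which rounds to 48.1851.

48.1851


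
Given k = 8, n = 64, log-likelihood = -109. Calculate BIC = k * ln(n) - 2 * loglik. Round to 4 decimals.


ln(64) = 4.158883.
k * ln(n) = 8 * 4.158883 = 33.271064.
-2L = 218.
BIC = 33.271064 + 218 = 251.271064, which rounds to 251.2711.

251.2711


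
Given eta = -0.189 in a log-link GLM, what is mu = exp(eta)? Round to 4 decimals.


Apply the inverse link:
mu = e^-0.189 = 0.8278.

0.8278


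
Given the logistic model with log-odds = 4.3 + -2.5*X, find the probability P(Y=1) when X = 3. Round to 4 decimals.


Compute z = 4.3 + (-2.5)(3) = -3.2000.
exp(-z) = 24.5325.
P = 1/(1 + 24.5325) = 0.0392.

0.0392


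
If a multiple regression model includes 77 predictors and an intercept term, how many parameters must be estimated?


Including the intercept, the model has 77 predictor coefficients + 1 intercept.
Total = 78.

78


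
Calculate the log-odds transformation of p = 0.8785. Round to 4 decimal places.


1 - p = 0.1215.
p/(1-p) = 7.2305.
logit = ln(7.2305) = 1.9783.

1.9783


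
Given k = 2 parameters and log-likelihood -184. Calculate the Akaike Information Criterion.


AIC = 2*2 - 2*(-184).
= 4 + 368 = 372.

372


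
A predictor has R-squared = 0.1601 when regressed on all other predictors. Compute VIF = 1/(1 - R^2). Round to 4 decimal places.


VIF = 1 / (1 - 0.1601).
= 1 / 0.8399 = 1.1906.

1.1906


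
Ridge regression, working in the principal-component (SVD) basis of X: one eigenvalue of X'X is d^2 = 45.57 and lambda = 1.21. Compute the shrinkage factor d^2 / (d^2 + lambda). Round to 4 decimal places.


d^2 + lambda = 45.57 + 1.21 = 46.7800.
Shrinkage factor = 45.57/46.7800 = 0.9741.

0.9741


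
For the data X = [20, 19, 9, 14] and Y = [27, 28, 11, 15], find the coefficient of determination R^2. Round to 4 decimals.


After computing the OLS fit (b0=-5.0130, b1=1.6299):
SSres = 14.2013, SStot = 218.7500.
R^2 = 1 - 14.2013/218.7500 = 0.9351.

0.9351


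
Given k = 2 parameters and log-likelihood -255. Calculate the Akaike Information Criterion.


AIC = 2*2 - 2*(-255).
= 4 + 510 = 514.

514


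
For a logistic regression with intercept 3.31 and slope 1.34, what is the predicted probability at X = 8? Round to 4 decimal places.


z = 3.31 + 1.34 * 8 = 14.0300.
Sigmoid: P = 1 / (1 + exp(-14.0300)) = 1.0000.

1.0000


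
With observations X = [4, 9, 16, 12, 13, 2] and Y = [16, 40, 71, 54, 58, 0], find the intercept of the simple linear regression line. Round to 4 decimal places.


The slope is b1 = 4.9638.
Sample means are xbar = 9.3333 and ybar = 39.8333.
Intercept: b0 = 39.8333 - (4.9638)(9.3333) = -6.4955.

-6.4955


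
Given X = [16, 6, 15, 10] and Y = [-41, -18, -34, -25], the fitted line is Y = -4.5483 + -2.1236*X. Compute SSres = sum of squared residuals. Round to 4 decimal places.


Predicted values from Y = -4.5483 + -2.1236*X.
Residuals: [-2.4741, -0.7101, 2.4023, 0.7843].
SSres = 13.0116.

13.0116


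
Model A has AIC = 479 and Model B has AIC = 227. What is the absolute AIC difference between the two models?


Compute |479 - 227| = 252.
Model B has the smaller AIC.

252


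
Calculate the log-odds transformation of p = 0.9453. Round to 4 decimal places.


1 - p = 0.0547.
p/(1-p) = 17.2815.
logit = ln(17.2815) = 2.8496.

2.8496


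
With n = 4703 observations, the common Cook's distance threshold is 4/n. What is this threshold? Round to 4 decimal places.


The threshold is 4/n.
4/4703 = 0.0009.

0.0009


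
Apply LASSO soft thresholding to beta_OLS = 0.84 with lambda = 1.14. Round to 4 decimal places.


Check: |0.84| = 0.84 vs lambda = 1.14.
Since |beta| <= lambda, the coefficient is set to 0.
Soft-thresholded coefficient = 0.0000.

0.0000


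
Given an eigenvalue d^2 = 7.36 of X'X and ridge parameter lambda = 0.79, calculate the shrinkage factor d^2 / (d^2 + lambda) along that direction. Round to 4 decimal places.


d^2 + lambda = 7.36 + 0.79 = 8.1500.
Shrinkage factor = 7.36/8.1500 = 0.9031.

0.9031


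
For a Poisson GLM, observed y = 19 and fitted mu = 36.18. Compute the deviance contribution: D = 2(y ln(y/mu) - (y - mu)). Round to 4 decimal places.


y/mu = 19/36.18 = 0.525152 (approx.), and ln(19/36.18) = -0.644068.
y * ln(y/mu) = 19 * -0.644068 = -12.237292.
y - mu = -17.18.
D = 2 * (-12.237292 - -17.18) = 9.885416, which rounds to 9.8854.

9.8854


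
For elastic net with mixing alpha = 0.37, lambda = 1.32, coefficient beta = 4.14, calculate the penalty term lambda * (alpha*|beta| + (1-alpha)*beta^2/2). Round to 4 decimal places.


Compute:
L1 = 0.37 * 4.14 = 1.5318.
L2 = 0.63 * 4.14^2 / 2 = 5.3990.
Penalty = 1.32 * (1.5318 + 5.3990) = 9.1486.

9.1486


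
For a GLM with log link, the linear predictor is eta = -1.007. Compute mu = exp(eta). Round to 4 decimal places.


Apply the inverse link:
mu = e^-1.007 = 0.3653.

0.3653


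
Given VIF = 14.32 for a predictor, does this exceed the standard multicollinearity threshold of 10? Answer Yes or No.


Check: VIF = 14.32 vs threshold = 10.
Since 14.32 >= 10, the answer is Yes.

Yes


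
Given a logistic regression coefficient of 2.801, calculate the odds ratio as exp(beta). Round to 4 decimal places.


Odds ratio = exp(beta) = exp(2.801).
= 16.4611.

16.4611


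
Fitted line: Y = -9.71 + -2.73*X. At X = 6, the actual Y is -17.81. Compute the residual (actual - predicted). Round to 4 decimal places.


Fitted value at X = 6 is yhat = -9.71 + -2.73*6 = -26.0900.
Residual = -17.81 - -26.0900 = 8.2800.

8.2800


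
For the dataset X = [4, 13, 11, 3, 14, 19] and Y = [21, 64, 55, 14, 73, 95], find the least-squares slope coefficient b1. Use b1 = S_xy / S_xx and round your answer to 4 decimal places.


First compute the means: xbar = 10.6667, ybar = 53.6667.
Then S_xx = sum((xi - xbar)^2) = 189.3333.
S_xy = sum((xi - xbar)(yi - ybar)) = 955.3333.
b1 = S_xy / S_xx = 955.3333 / 189.3333 = 5.0458.

5.0458


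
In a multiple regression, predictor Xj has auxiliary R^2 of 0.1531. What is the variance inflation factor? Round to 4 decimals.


Denominator: 1 - 0.1531 = 0.8469.
VIF = 1 / 0.8469 = 1.1808.

1.1808


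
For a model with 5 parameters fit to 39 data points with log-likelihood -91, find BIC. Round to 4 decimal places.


Compute k*ln(n) = 5*ln(39) = 5*3.663562 = 18.317810.
Then -2*loglik = 182.
BIC = 18.317810 + 182 = 200.317810, which rounds to 200.3178.

200.3178


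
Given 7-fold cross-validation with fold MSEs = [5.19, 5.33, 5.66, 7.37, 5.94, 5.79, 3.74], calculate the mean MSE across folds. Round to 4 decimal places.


Add all fold MSEs: 39.0200.
Divide by k = 7: 39.0200/7 = 5.5743.

5.5743


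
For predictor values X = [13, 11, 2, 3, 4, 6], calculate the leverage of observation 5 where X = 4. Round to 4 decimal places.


Compute xbar = 6.5000 with n = 6 observations.
SXX = 101.5000.
Leverage = 1/6 + (4 - 6.5000)^2/101.5000 = 0.2282.

0.2282


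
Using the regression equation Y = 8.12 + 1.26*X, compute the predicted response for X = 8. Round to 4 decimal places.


Predicted value:
Y = 8.12 + (1.26)(8) = 8.12 + 10.0800 = 18.2000.

18.2000


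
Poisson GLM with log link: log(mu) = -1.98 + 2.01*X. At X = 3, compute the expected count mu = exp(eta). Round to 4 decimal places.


eta = -1.98 + 2.01 * 3 = 4.0500.
mu = exp(4.0500) = 57.3975.

57.3975


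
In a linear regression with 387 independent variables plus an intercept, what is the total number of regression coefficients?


Total coefficients = number of predictors + 1 (for the intercept).
= 387 + 1 = 388.

388


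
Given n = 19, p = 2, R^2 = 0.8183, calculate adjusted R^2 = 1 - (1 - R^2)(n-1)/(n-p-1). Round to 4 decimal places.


Using the formula:
(1 - 0.8183) = 0.1817.
Multiply by 18/16: 0.1817 * 18 = 3.2706, then 3.2706 / 16 = 0.2044.
Adj R^2 = 1 - 0.2044 = 0.7956.

0.7956


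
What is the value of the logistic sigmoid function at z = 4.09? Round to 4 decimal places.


Compute exp(-4.0900) = 0.0167.
Sigmoid = 1 / (1 + 0.0167) = 1 / 1.0167 = 0.9835.

0.9835


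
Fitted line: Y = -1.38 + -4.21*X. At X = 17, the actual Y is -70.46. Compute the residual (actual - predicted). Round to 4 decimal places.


Predicted = -1.38 + -4.21 * 17 = -72.9500.
Residual = -70.46 - -72.9500 = 2.4900.

2.4900


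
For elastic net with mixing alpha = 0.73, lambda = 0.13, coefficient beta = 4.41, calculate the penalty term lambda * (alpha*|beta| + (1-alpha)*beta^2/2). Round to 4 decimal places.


L1 component = 0.73 * |4.41| = 3.2193.
L2 component = 0.27 * 4.41^2 / 2 = 2.6255.
Penalty = 0.13 * (3.2193 + 2.6255) = 0.13 * 5.8448 = 0.7598.

0.7598


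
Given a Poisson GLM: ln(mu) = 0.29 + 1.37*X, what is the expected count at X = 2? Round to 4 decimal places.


Linear predictor: eta = 0.29 + (1.37)(2) = 3.0300.
Expected count: mu = exp(3.0300) = 20.6972.

20.6972


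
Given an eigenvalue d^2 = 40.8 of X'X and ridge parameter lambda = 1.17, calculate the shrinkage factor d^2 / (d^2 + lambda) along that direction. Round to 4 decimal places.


d^2 + lambda = 40.8 + 1.17 = 41.9700.
Shrinkage factor = 40.8/41.9700 = 0.9721.

0.9721


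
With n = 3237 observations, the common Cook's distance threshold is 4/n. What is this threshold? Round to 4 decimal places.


Cook's distance cutoff = 4/n = 4/3237.
= 0.0012.

0.0012


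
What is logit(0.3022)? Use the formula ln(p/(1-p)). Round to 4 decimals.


1 - p = 0.6978.
p/(1-p) = 0.4331.
logit = ln(0.4331) = -0.8368.

-0.8368


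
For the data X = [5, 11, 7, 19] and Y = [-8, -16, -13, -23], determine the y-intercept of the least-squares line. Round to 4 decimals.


The slope is b1 = -0.9913.
Sample means are xbar = 10.5000 and ybar = -15.0000.
Intercept: b0 = -15.0000 - (-0.9913)(10.5000) = -4.5913.

-4.5913


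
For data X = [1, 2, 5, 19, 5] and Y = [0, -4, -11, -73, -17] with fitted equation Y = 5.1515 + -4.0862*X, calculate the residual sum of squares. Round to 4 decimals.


Compute predicted values, then residuals = yi - yhat_i.
Residuals: [-1.0653, -0.9791, 4.2795, -0.5137, -1.7205].
SSres = sum(residual^2) = 23.6316.

23.6316


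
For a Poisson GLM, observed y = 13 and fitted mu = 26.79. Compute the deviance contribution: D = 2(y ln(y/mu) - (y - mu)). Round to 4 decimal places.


Compute y*ln(y/mu) = 13*ln(13/26.79) = 13*-0.723079 = -9.400027.
y - mu = -13.79.
D = 2*(-9.400027 - (-13.79)) = 8.779946, which rounds to 8.7799.

8.7799


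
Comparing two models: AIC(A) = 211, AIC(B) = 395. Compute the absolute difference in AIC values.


Compute |211 - 395| = 184.
Model A has the smaller AIC.

184


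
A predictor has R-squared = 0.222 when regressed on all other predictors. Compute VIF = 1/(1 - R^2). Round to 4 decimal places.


VIF = 1 / (1 - 0.222).
= 1 / 0.778 = 1.2853.

1.2853


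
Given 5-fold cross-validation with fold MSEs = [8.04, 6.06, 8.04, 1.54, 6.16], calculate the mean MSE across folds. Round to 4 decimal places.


Sum of fold MSEs = 29.8400.
Average = 29.8400 / 5 = 5.9680.

5.9680


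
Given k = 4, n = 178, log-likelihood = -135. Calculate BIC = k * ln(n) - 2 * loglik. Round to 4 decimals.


k * ln(n) = 4 * ln(178) = 4 * 5.181784 = 20.727136.
-2 * loglik = -2 * (-135) = 270.
BIC = 20.727136 + 270 = 290.727136, which rounds to 290.7271.

290.7271


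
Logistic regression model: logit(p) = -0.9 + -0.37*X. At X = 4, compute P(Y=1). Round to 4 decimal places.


Linear predictor: z = -0.9 + -0.37 * 4 = -2.3800.
P = 1/(1 + exp(2.3800)) = 1/(1 + 10.8049) = 0.0847.

0.0847


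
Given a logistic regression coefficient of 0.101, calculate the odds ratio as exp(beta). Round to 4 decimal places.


The odds ratio is computed as:
OR = e^(0.101) = 1.1063.

1.1063


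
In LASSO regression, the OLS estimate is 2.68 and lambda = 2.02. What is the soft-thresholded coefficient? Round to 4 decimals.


Absolute value: |2.68| = 2.68.
Compare to lambda = 2.02.
Since |beta| > lambda, coefficient = sign(beta)*(|beta| - lambda) = 0.6600.

0.6600


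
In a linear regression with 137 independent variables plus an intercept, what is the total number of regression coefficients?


Including the intercept, the model has 137 predictor coefficients + 1 intercept.
Total = 138.

138


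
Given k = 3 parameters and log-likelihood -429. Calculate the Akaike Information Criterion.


AIC = 2k - 2*loglik = 2(3) - 2(-429).
= 6 + 858 = 864.

864


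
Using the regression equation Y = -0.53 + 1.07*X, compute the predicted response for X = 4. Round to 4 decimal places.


Predicted value:
Y = -0.53 + (1.07)(4) = -0.53 + 4.2800 = 3.7500.

3.7500


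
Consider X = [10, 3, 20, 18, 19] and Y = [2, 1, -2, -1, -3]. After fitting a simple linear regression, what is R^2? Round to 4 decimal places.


After computing the OLS fit (b0=2.6710, b1=-0.2336):
SSres = 5.5178, SStot = 17.2000.
R^2 = 1 - 5.5178/17.2000 = 0.6792.

0.6792


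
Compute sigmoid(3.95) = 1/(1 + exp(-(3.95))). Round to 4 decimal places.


exp(-3.9500) = 0.0193.
1 + exp(-z) = 1.0193.
sigmoid = 1/1.0193 = 0.9811.

0.9811


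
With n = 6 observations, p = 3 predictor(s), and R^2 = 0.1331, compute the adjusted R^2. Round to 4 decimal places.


Adjusted R^2 = 1 - (1 - R^2) * (n-1)/(n-p-1).
(1 - R^2) = 0.8669.
(n-1)/(n-p-1) = 5/2.
(1 - R^2) * (n-1) = 0.8669 * 5 = 4.3345.
Divide by (n-p-1): 4.3345 / 2 = 2.1673.
Adj R^2 = 1 - 2.1673 = -1.1673.

-1.1673


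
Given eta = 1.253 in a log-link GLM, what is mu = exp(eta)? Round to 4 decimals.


Apply the inverse link:
mu = e^1.253 = 3.5008.

3.5008


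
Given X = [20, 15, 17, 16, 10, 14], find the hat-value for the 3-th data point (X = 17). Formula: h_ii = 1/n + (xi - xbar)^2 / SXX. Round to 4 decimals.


Compute xbar = 15.3333 with n = 6 observations.
SXX = 55.3333.
Leverage = 1/6 + (17 - 15.3333)^2/55.3333 = 0.2169.

0.2169


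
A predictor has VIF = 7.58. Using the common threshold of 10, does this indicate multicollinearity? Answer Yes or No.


Compare VIF = 7.58 to the threshold of 10.
7.58 < 10, so the answer is No.

No


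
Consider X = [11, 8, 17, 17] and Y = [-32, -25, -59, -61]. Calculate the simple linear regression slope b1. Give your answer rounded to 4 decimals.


Calculate xbar = 13.2500, ybar = -44.2500.
S_xx = 60.7500, S_xy = -246.7500.
Using b1 = S_xy / S_xx = -246.7500 / 60.7500, we get b1 = -4.0617.

-4.0617


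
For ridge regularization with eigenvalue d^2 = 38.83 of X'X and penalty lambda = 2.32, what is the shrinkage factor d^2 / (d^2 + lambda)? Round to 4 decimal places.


d^2 + lambda = 38.83 + 2.32 = 41.1500.
Shrinkage factor = 38.83/41.1500 = 0.9436.

0.9436


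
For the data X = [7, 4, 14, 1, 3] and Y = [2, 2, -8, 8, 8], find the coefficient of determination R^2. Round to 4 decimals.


Fit the OLS line: b0 = 9.5992, b1 = -1.2412.
SSres = 12.8171.
SStot = 171.2000.
R^2 = 1 - 12.8171/171.2000 = 0.9251.

0.9251


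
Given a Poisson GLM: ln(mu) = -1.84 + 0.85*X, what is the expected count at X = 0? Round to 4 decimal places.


Linear predictor: eta = -1.84 + (0.85)(0) = -1.8400.
Expected count: mu = exp(-1.8400) = 0.1588.

0.1588


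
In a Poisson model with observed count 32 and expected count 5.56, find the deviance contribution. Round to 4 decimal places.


Compute y*ln(y/mu) = 32*ln(32/5.56) = 32*1.750138 = 56.004416.
y - mu = 26.44.
D = 2*(56.004416 - (26.44)) = 59.128832, which rounds to 59.1288.

59.1288


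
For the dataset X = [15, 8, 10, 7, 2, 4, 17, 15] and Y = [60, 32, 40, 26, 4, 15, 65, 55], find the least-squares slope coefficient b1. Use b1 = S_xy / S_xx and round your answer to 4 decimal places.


Calculate xbar = 9.7500, ybar = 37.1250.
S_xx = 211.5000, S_xy = 840.2500.
Using b1 = S_xy / S_xx = 840.2500 / 211.5000, we get b1 = 3.9728.

3.9728


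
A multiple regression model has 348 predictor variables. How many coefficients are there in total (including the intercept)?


Including the intercept, the model has 348 predictor coefficients + 1 intercept.
Total = 349.

349


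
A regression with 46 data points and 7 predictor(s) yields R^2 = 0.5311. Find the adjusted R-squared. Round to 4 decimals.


Adjusted R^2 = 1 - (1 - R^2) * (n-1)/(n-p-1).
(1 - R^2) = 0.4689.
(n-1)/(n-p-1) = 45/38.
(1 - R^2) * (n-1) = 0.4689 * 45 = 21.1005.
Divide by (n-p-1): 21.1005 / 38 = 0.5553.
Adj R^2 = 1 - 0.5553 = 0.4447.

0.4447


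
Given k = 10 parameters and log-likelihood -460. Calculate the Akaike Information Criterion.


AIC = 2k - 2*loglik = 2(10) - 2(-460).
= 20 + 920 = 940.

940


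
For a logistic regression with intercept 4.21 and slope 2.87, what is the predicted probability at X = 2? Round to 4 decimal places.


Compute z = 4.21 + (2.87)(2) = 9.9500.
exp(-z) = 0.0000.
P = 1/(1 + 0.0000) = 1.0000.

1.0000


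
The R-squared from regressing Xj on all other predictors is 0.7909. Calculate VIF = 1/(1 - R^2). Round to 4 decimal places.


VIF = 1 / (1 - 0.7909).
= 1 / 0.2091 = 4.7824.

4.7824


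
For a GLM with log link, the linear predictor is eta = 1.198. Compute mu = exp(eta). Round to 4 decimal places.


The inverse log link gives:
mu = exp(1.198) = 3.3135.

3.3135


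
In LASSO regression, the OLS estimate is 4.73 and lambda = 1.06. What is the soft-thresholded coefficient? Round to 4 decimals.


Check: |4.73| = 4.73 vs lambda = 1.06.
Since |beta| > lambda, coefficient = sign(beta)*(|beta| - lambda) = 3.6700.
Soft-thresholded coefficient = 3.6700.

3.6700


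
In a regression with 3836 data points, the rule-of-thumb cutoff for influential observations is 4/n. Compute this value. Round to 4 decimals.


Using the rule of thumb:
Threshold = 4 / 3836 = 0.0010.

0.0010


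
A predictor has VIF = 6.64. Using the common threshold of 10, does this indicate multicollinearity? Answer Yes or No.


The threshold is 10.
VIF = 6.64 is < 10.
Multicollinearity indication: No.

No


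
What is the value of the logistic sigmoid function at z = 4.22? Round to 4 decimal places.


exp(-4.2200) = 0.0147.
1 + exp(-z) = 1.0147.
sigmoid = 1/1.0147 = 0.9855.

0.9855


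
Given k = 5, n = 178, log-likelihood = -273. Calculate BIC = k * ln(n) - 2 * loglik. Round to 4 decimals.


Compute k*ln(n) = 5*ln(178) = 5*5.181784 = 25.908920.
Then -2*loglik = 546.
BIC = 25.908920 + 546 = 571.908920, which rounds to 571.9089.

571.9089


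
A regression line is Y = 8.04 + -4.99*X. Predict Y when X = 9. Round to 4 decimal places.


Plug X = 9 into Y = 8.04 + -4.99*X:
Y = 8.04 + -44.9100 = -36.8700.

-36.8700


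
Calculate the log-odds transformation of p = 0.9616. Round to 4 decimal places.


Compute the odds: 0.9616/0.0384 = 25.0417.
Take the natural log: ln(25.0417) = 3.2205.

3.2205


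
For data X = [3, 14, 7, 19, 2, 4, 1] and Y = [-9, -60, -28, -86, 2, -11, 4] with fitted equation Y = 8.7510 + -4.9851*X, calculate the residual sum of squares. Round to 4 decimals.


Predicted values from Y = 8.7510 + -4.9851*X.
Residuals: [-2.7957, 1.0404, -1.8553, -0.0341, 3.2192, 0.1894, 0.2341].
SSres = 22.7956.

22.7956


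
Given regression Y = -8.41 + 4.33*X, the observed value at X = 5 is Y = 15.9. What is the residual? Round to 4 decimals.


Fitted value at X = 5 is yhat = -8.41 + 4.33*5 = 13.2400.
Residual = 15.9 - 13.2400 = 2.6600.

2.6600


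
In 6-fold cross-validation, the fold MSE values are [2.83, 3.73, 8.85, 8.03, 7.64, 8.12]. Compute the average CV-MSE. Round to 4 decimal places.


Sum of fold MSEs = 39.2000.
Average = 39.2000 / 6 = 6.5333.

6.5333


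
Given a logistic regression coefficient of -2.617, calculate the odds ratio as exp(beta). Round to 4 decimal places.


exp(-2.617) = 0.0730.
So the odds ratio is 0.0730.

0.0730


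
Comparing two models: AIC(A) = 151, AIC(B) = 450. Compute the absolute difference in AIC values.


Absolute difference = |151 - 450| = 299.
The model with lower AIC (A) is preferred.

299


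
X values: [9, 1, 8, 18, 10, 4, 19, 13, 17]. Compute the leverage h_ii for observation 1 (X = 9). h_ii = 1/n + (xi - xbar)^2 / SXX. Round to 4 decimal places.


Compute xbar = 11.0000 with n = 9 observations.
SXX = 316.0000.
Leverage = 1/9 + (9 - 11.0000)^2/316.0000 = 0.1238.

0.1238


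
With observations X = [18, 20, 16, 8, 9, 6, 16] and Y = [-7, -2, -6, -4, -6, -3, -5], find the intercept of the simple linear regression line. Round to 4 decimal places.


Compute b1 = -0.0417 from the OLS formula.
With xbar = 13.2857 and ybar = -4.7143, the intercept is:
b0 = -4.7143 - -0.0417 * 13.2857 = -4.1598.

-4.1598


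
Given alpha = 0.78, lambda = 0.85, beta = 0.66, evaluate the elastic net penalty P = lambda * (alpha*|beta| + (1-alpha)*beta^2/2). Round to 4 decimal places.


alpha * |beta| = 0.78 * 0.66 = 0.5148.
(1-alpha) * beta^2/2 = 0.22 * 0.4356/2 = 0.0479.
Total = 0.85 * (0.5148 + 0.0479) = 0.4783.

0.4783


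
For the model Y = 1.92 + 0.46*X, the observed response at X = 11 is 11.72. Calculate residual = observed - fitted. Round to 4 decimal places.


Predicted = 1.92 + 0.46 * 11 = 6.9800.
Residual = 11.72 - 6.9800 = 4.7400.

4.7400


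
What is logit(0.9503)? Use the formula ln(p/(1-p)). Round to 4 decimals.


The odds are p/(1-p) = 0.9503 / 0.0497 = 19.1207.
logit(p) = ln(19.1207) = 2.9508.

2.9508


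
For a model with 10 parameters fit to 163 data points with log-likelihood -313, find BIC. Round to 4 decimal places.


k * ln(n) = 10 * ln(163) = 10 * 5.093750 = 50.937500.
-2 * loglik = -2 * (-313) = 626.
BIC = 50.937500 + 626 = 676.937500, which rounds to 676.9375.

676.9375


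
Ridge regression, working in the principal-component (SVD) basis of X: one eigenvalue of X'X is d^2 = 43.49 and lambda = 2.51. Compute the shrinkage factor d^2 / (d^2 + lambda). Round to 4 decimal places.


Denominator = d^2 + lambda = 43.49 + 2.51 = 46.0000.
Shrinkage = 43.49 / 46.0000 = 0.9454.

0.9454


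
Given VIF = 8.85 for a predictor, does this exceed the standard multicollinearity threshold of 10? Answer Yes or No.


Check: VIF = 8.85 vs threshold = 10.
Since 8.85 < 10, the answer is No.

No


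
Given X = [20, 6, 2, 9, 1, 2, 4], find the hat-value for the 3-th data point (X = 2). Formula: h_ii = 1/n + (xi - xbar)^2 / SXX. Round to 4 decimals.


Mean of X: xbar = 6.2857.
SXX = 265.4286.
For X = 2: h = 1/7 + (2 - 6.2857)^2/265.4286 = 0.2121.

0.2121


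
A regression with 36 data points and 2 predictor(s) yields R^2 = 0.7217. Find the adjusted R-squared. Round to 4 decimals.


Using the formula:
(1 - 0.7217) = 0.2783.
Multiply by 35/33: 0.2783 * 35 = 9.7405, then 9.7405 / 33 = 0.2952.
Adj R^2 = 1 - 0.2952 = 0.7048.

0.7048


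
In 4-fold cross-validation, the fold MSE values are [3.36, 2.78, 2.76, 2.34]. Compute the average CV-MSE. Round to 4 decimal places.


Total MSE across folds = 11.2400.
CV-MSE = 11.2400/4 = 2.8100.

2.8100


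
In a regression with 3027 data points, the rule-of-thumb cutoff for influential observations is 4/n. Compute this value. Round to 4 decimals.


Cook's distance cutoff = 4/n = 4/3027.
= 0.0013.

0.0013


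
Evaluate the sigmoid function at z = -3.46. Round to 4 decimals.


First, exp(3.4600) = 31.8170.
Then sigma(z) = 1/(1 + 31.8170) = 0.0305.

0.0305


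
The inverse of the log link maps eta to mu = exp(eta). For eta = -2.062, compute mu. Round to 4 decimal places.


The inverse log link gives:
mu = exp(-2.062) = 0.1272.

0.1272


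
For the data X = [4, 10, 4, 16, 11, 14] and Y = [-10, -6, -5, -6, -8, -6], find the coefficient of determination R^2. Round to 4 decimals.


Fit the OLS line: b0 = -8.0280, b1 = 0.1215.
SSres = 14.9907.
SStot = 16.8333.
R^2 = 1 - 14.9907/16.8333 = 0.1095.

0.1095


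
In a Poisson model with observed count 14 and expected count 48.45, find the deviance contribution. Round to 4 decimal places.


First: ln(14/48.45) = -1.241475.
Then: 14 * -1.241475 = -17.380650.
y - mu = 14 - 48.45 = -34.45.
D = 2(-17.380650 - -34.45) = 34.138700, which rounds to 34.1387.

34.1387


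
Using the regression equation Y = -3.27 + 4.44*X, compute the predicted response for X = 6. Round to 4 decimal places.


Plug X = 6 into Y = -3.27 + 4.44*X:
Y = -3.27 + 26.6400 = 23.3700.

23.3700


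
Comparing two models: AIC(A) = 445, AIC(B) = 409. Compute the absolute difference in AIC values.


Compute |445 - 409| = 36.
Model B has the smaller AIC.

36


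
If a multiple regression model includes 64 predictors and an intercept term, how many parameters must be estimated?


Each predictor gets one coefficient, plus one intercept.
Total parameters = 64 + 1 = 65.

65


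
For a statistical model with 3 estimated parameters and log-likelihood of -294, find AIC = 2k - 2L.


AIC = 2*3 - 2*(-294).
= 6 + 588 = 594.

594


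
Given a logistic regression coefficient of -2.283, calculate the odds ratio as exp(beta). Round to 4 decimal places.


Odds ratio = exp(beta) = exp(-2.283).
= 0.1020.

0.1020


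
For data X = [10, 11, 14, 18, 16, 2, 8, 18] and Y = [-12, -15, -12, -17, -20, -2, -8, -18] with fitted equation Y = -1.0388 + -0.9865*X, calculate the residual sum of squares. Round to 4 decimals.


Predicted values from Y = -1.0388 + -0.9865*X.
Residuals: [-1.0962, -3.1097, 2.8498, 1.7958, -3.1772, 1.0118, 0.9308, 0.7958].
SSres = 34.8362.

34.8362


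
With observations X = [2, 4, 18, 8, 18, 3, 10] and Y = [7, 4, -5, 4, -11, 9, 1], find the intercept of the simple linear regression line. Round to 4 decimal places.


The slope is b1 = -0.9854.
Sample means are xbar = 9.0000 and ybar = 1.2857.
Intercept: b0 = 1.2857 - (-0.9854)(9.0000) = 10.1543.

10.1543


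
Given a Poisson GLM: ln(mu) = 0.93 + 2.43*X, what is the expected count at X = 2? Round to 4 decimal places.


Compute eta = 0.93 + 2.43 * 2 = 5.7900.
Apply inverse link: mu = e^5.7900 = 327.0130.

327.0130


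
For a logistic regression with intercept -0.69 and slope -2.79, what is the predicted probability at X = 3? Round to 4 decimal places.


Compute z = -0.69 + (-2.79)(3) = -9.0600.
exp(-z) = 8604.1507.
P = 1/(1 + 8604.1507) = 0.0001.

0.0001


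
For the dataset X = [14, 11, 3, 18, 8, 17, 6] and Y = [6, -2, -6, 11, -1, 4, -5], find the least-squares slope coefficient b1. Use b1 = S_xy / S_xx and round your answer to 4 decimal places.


First compute the means: xbar = 11.0000, ybar = 1.0000.
Then S_xx = sum((xi - xbar)^2) = 192.0000.
S_xy = sum((xi - xbar)(yi - ybar)) = 195.0000.
b1 = S_xy / S_xx = 195.0000 / 192.0000 = 1.0156.

1.0156


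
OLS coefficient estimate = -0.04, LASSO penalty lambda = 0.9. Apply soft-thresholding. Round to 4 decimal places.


|beta_OLS| = 0.04.
lambda = 0.9.
Since |beta| <= lambda, the coefficient is set to 0.
Result = 0.0000.

0.0000


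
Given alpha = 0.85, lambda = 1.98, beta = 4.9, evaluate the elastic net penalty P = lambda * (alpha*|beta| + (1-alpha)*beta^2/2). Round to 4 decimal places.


alpha * |beta| = 0.85 * 4.9 = 4.1650.
(1-alpha) * beta^2/2 = 0.15 * 24.0100/2 = 1.8008.
Total = 1.98 * (4.1650 + 1.8008) = 11.8122.

11.8122


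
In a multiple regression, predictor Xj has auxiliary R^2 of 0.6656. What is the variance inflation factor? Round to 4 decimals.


VIF = 1 / (1 - 0.6656).
= 1 / 0.3344 = 2.9904.

2.9904


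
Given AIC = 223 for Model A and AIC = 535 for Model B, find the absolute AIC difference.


Compute |223 - 535| = 312.
Model A has the smaller AIC.

312


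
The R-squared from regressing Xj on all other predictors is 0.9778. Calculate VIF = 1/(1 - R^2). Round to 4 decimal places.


Denominator: 1 - 0.9778 = 0.0222.
VIF = 1 / 0.0222 = 45.0450.

45.0450


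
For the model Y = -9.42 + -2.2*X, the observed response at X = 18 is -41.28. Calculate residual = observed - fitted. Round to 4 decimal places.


Compute yhat = -9.42 + (-2.2)(18) = -49.0200.
Residual = actual - predicted = -41.28 - -49.0200 = 7.7400.

7.7400
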